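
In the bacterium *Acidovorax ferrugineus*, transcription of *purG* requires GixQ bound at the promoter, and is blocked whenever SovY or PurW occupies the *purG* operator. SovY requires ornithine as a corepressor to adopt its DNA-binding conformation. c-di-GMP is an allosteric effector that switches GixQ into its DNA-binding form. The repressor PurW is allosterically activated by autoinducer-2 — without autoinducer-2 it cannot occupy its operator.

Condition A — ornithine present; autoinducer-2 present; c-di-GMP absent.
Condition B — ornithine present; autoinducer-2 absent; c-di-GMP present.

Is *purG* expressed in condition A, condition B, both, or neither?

neither

Condition A:
Ornithine is present, so SovY is active.
Autoinducer-2 is present, so PurW is active.
c-di-GMP is absent, so GixQ is inactive.
With repressor SovY bound, *purG* is not transcribed.
→ *purG* is OFF in A.
Condition B:
Ornithine is present, so SovY is active.
Autoinducer-2 is absent, so PurW is inactive.
c-di-GMP is present, so GixQ is active.
With repressor SovY bound, *purG* is not transcribed.
→ *purG* is OFF in B.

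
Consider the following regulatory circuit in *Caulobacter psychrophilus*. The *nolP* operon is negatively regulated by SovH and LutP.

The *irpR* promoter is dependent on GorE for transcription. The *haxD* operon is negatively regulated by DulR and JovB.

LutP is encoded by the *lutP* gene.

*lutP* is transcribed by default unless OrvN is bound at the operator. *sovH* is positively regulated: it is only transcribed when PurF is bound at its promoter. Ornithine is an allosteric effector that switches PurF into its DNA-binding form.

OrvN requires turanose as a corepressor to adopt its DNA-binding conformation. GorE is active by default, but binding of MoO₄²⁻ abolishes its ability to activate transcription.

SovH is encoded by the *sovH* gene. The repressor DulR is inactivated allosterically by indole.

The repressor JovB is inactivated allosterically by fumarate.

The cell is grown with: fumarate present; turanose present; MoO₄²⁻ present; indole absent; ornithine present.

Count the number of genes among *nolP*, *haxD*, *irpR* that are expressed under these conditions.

Ornithine is present, so PurF is active.
No repressor is bound and PurF is active, so *sovH* is transcribed.
So SovH is produced and active.
Turanose is present, so OrvN is active.
With repressor OrvN bound, *lutP* is not transcribed.
So LutP is not produced.
With repressor SovH bound, *nolP* is not transcribed.
→ *nolP* is OFF.
Indole is absent, so DulR is active.
Fumarate is present, so JovB is inactive.
With repressor DulR bound, *haxD* is not transcribed.
→ *haxD* is OFF.
MoO₄²⁻ is present, so GorE is inactive.
Required activator GorE is absent, so *irpR* is not transcribed.
→ *irpR* is OFF.
0 of the 3 genes are transcribed.

0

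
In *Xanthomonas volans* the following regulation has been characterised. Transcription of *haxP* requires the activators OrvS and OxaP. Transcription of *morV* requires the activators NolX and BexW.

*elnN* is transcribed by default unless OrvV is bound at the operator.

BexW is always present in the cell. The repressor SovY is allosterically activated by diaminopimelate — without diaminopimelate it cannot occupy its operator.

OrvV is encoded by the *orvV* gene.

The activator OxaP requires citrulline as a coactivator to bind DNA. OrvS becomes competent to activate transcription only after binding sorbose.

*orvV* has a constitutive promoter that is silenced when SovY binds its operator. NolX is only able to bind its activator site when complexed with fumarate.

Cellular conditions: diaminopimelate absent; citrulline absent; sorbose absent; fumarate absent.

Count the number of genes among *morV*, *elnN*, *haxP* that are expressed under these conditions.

0

Fumarate is absent, so NolX is inactive.
BexW is produced constitutively and is active.
Required activator NolX is absent, so *morV* is not transcribed.
→ *morV* is OFF.
Diaminopimelate is absent, so SovY is inactive.
With no repressor bound, *orvV* is transcribed.
So OrvV is produced and active.
With repressor OrvV bound, *elnN* is not transcribed.
→ *elnN* is OFF.
Sorbose is absent, so OrvS is inactive.
Citrulline is absent, so OxaP is inactive.
Required activator OrvS is absent, so *haxP* is not transcribed.
→ *haxP* is OFF.
0 of the 3 genes are transcribed.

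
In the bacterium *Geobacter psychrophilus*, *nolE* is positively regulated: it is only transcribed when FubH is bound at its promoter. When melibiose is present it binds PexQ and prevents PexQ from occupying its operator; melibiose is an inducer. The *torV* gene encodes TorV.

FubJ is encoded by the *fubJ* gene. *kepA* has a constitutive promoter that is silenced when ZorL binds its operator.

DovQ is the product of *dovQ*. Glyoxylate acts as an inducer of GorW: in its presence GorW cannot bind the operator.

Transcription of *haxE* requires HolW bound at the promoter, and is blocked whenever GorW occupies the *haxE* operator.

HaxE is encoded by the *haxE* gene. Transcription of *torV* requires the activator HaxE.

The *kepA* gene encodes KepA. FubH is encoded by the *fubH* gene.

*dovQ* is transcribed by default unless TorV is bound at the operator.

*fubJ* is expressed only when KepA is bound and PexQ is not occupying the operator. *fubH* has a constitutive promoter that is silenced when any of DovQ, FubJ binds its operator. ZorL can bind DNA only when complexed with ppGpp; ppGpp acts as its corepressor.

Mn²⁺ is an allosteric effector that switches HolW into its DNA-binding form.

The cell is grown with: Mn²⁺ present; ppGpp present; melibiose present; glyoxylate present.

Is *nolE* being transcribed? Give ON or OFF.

Glyoxylate is present, so GorW is inactive.
Mn²⁺ is present, so HolW is active.
No repressor is bound and HolW is active, so *haxE* is transcribed.
So HaxE is produced and active.
No repressor is bound and HaxE is active, so *torV* is transcribed.
So TorV is produced and active.
With repressor TorV bound, *dovQ* is not transcribed.
So DovQ is not produced.
Melibiose is present, so PexQ is inactive.
ppGpp is present, so ZorL is active.
With repressor ZorL bound, *kepA* is not transcribed.
So KepA is not produced.
Required activator KepA is absent, so *fubJ* is not transcribed.
So FubJ is not produced.
With no repressor bound, *fubH* is transcribed.
So FubH is produced and active.
No repressor is bound and FubH is active, so *nolE* is transcribed.

ON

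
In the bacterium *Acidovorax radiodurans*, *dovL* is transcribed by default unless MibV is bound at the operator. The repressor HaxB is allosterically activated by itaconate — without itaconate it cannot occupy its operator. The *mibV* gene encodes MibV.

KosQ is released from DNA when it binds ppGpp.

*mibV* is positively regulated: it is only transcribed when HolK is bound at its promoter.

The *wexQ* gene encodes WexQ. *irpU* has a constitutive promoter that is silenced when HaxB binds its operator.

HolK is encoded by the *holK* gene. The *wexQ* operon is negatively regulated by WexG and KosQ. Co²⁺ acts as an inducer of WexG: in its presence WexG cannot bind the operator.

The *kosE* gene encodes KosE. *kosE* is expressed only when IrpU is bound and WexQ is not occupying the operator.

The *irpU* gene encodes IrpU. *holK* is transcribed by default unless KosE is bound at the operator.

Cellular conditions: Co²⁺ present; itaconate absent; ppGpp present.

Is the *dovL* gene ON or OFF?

OFF

Itaconate is absent, so HaxB is inactive.
With no repressor bound, *irpU* is transcribed.
So IrpU is produced and active.
Co²⁺ is present, so WexG is inactive.
ppGpp is present, so KosQ is inactive.
With no repressor bound, *wexQ* is transcribed.
So WexQ is produced and active.
With repressor WexQ bound, *kosE* is not transcribed.
So KosE is not produced.
With no repressor bound, *holK* is transcribed.
So HolK is produced and active.
No repressor is bound and HolK is active, so *mibV* is transcribed.
So MibV is produced and active.
With repressor MibV bound, *dovL* is not transcribed.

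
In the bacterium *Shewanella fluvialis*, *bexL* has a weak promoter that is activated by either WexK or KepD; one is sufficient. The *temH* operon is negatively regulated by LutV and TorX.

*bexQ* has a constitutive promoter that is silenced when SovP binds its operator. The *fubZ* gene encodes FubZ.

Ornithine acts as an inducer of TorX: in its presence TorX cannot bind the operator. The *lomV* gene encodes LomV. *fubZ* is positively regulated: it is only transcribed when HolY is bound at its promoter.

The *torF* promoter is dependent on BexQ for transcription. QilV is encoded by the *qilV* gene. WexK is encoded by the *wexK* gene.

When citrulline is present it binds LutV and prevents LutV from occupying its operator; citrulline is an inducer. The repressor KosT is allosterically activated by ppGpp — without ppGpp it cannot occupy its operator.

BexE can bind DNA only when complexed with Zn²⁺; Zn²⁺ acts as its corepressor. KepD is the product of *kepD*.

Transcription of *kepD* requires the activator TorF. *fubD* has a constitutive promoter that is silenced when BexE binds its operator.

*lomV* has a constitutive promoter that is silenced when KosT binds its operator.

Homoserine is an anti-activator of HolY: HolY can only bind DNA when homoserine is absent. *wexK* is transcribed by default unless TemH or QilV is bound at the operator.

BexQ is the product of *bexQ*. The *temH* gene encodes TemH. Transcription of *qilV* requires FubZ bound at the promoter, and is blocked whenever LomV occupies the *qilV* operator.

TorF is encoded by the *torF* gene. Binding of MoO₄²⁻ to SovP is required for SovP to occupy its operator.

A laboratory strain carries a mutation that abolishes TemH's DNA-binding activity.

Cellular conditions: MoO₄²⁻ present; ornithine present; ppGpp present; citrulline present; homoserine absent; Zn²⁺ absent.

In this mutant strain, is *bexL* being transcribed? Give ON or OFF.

OFF

TemH is non-functional in this strain, so it has no effect.
Homoserine is absent, so HolY is active.
No repressor is bound and HolY is active, so *fubZ* is transcribed.
So FubZ is produced and active.
ppGpp is present, so KosT is active.
With repressor KosT bound, *lomV* is not transcribed.
So LomV is not produced.
No repressor is bound and FubZ is active, so *qilV* is transcribed.
So QilV is produced and active.
With repressor QilV bound, *wexK* is not transcribed.
So WexK is not produced.
MoO₄²⁻ is present, so SovP is active.
With repressor SovP bound, *bexQ* is not transcribed.
So BexQ is not produced.
Required activator BexQ is absent, so *torF* is not transcribed.
So TorF is not produced.
Required activator TorF is absent, so *kepD* is not transcribed.
So KepD is not produced.
No activator is available at the *bexL* promoter, so *bexL* is not transcribed.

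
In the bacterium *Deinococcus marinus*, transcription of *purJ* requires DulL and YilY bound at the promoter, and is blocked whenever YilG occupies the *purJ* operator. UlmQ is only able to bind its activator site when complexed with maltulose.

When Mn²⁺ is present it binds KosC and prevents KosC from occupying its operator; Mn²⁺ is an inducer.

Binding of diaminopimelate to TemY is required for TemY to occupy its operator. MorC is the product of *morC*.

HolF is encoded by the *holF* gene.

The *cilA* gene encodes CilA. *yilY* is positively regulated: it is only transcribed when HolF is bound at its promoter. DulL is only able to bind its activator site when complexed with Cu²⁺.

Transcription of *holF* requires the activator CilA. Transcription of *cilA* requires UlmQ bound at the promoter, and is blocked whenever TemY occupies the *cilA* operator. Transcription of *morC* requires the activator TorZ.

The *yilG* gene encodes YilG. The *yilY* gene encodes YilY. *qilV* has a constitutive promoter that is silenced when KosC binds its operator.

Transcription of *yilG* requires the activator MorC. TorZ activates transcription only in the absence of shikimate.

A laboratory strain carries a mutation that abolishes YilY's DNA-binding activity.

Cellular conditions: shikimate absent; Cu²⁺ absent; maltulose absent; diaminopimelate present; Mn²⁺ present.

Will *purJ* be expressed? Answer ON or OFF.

Cu²⁺ is absent, so DulL is inactive.
YilY is non-functional in this strain, so it has no effect.
Shikimate is absent, so TorZ is active.
No repressor is bound and TorZ is active, so *morC* is transcribed.
So MorC is produced and active.
No repressor is bound and MorC is active, so *yilG* is transcribed.
So YilG is produced and active.
With repressor YilG bound, *purJ* is not transcribed.

OFF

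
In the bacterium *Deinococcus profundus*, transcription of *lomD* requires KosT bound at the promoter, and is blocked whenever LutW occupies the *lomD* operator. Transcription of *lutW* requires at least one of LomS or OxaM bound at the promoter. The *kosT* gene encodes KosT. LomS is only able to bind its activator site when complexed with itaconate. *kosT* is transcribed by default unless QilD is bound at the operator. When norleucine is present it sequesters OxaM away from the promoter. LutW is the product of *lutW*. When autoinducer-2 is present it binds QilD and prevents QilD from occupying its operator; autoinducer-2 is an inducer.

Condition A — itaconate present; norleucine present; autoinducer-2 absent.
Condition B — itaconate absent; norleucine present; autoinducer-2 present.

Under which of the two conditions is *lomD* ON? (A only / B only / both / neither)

Condition A:
Itaconate is present, so LomS is active.
Norleucine is present, so OxaM is inactive.
Activator LomS is present, so *lutW* is transcribed.
So LutW is produced and active.
Autoinducer-2 is absent, so QilD is active.
With repressor QilD bound, *kosT* is not transcribed.
So KosT is not produced.
With repressor LutW bound, *lomD* is not transcribed.
→ *lomD* is OFF in A.
Condition B:
Itaconate is absent, so LomS is inactive.
Norleucine is present, so OxaM is inactive.
No activator is available at the *lutW* promoter, so *lutW* is not transcribed.
So LutW is not produced.
Autoinducer-2 is present, so QilD is inactive.
With no repressor bound, *kosT* is transcribed.
So KosT is produced and active.
No repressor is bound and KosT is active, so *lomD* is transcribed.
→ *lomD* is ON in B.

B only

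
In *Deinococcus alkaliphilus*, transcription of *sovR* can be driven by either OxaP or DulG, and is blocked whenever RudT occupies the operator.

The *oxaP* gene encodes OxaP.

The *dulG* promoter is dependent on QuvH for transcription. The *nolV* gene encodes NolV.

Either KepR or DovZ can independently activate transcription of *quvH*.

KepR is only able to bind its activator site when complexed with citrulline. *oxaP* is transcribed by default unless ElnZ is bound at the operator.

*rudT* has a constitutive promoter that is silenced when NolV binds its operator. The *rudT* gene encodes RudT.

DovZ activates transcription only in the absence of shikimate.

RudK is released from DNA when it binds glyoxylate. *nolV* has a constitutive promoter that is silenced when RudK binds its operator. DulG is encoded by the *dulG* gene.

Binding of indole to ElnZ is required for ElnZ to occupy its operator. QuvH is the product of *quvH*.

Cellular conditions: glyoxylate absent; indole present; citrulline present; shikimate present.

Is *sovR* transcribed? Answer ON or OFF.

Glyoxylate is absent, so RudK is active.
With repressor RudK bound, *nolV* is not transcribed.
So NolV is not produced.
With no repressor bound, *rudT* is transcribed.
So RudT is produced and active.
Indole is present, so ElnZ is active.
With repressor ElnZ bound, *oxaP* is not transcribed.
So OxaP is not produced.
Citrulline is present, so KepR is active.
Shikimate is present, so DovZ is inactive.
Activator KepR is present, so *quvH* is transcribed.
So QuvH is produced and active.
No repressor is bound and QuvH is active, so *dulG* is transcribed.
So DulG is produced and active.
With repressor RudT bound, *sovR* is not transcribed.

OFF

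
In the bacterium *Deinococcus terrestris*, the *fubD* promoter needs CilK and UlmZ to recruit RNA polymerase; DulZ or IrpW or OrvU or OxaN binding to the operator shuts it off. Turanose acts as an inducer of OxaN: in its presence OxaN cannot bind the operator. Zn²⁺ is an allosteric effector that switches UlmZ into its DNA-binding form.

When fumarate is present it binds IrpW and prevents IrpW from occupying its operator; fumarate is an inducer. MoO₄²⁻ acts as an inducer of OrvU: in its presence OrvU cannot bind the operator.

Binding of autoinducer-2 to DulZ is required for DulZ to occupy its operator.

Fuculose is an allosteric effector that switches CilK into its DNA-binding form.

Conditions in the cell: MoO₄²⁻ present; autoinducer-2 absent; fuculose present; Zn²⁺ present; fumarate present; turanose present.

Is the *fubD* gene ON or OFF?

Fuculose is present, so CilK is active.
Zn²⁺ is present, so UlmZ is active.
Autoinducer-2 is absent, so DulZ is inactive.
Fumarate is present, so IrpW is inactive.
MoO₄²⁻ is present, so OrvU is inactive.
Turanose is present, so OxaN is inactive.
No repressor is bound and CilK and UlmZ are active, so *fubD* is transcribed.

ON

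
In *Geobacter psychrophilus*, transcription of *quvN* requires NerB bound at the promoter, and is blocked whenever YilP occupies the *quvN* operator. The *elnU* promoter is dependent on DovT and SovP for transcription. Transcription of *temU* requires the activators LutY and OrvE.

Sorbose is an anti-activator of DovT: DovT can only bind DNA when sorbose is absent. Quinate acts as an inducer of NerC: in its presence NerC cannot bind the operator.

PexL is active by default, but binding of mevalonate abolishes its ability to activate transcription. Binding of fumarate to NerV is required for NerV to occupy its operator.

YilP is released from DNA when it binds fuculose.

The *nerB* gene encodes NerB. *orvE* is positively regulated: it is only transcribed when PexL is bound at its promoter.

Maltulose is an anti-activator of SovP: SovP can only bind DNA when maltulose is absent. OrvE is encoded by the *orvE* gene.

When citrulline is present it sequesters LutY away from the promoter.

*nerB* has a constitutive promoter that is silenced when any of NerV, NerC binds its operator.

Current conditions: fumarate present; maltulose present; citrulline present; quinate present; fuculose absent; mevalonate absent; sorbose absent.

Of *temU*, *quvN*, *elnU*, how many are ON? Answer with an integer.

0

Citrulline is present, so LutY is inactive.
Mevalonate is absent, so PexL is active.
No repressor is bound and PexL is active, so *orvE* is transcribed.
So OrvE is produced and active.
Required activator LutY is absent, so *temU* is not transcribed.
→ *temU* is OFF.
Fuculose is absent, so YilP is active.
Fumarate is present, so NerV is active.
Quinate is present, so NerC is inactive.
With repressor NerV bound, *nerB* is not transcribed.
So NerB is not produced.
With repressor YilP bound, *quvN* is not transcribed.
→ *quvN* is OFF.
Sorbose is absent, so DovT is active.
Maltulose is present, so SovP is inactive.
Required activator SovP is absent, so *elnU* is not transcribed.
→ *elnU* is OFF.
0 of the 3 genes are transcribed.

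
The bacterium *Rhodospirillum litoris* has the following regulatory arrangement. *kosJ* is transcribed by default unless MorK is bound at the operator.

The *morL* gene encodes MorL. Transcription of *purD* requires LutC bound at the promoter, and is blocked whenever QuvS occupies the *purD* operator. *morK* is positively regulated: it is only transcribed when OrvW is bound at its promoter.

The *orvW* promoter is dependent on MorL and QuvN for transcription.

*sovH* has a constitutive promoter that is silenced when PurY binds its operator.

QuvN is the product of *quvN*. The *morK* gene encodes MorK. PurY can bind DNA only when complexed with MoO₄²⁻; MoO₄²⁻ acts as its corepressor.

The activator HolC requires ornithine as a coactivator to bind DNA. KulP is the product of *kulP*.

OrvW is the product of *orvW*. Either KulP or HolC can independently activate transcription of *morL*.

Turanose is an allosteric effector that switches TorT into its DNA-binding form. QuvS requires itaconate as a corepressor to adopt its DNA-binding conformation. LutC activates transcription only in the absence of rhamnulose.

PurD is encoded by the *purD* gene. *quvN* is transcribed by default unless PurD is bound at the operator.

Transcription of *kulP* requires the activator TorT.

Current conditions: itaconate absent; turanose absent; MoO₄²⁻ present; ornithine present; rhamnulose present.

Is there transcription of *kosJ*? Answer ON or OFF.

Turanose is absent, so TorT is inactive.
Required activator TorT is absent, so *kulP* is not transcribed.
So KulP is not produced.
Ornithine is present, so HolC is active.
Activator HolC is present, so *morL* is transcribed.
So MorL is produced and active.
Itaconate is absent, so QuvS is inactive.
Rhamnulose is present, so LutC is inactive.
Required activator LutC is absent, so *purD* is not transcribed.
So PurD is not produced.
With no repressor bound, *quvN* is transcribed.
So QuvN is produced and active.
No repressor is bound and MorL and QuvN are active, so *orvW* is transcribed.
So OrvW is produced and active.
No repressor is bound and OrvW is active, so *morK* is transcribed.
So MorK is produced and active.
With repressor MorK bound, *kosJ* is not transcribed.

OFF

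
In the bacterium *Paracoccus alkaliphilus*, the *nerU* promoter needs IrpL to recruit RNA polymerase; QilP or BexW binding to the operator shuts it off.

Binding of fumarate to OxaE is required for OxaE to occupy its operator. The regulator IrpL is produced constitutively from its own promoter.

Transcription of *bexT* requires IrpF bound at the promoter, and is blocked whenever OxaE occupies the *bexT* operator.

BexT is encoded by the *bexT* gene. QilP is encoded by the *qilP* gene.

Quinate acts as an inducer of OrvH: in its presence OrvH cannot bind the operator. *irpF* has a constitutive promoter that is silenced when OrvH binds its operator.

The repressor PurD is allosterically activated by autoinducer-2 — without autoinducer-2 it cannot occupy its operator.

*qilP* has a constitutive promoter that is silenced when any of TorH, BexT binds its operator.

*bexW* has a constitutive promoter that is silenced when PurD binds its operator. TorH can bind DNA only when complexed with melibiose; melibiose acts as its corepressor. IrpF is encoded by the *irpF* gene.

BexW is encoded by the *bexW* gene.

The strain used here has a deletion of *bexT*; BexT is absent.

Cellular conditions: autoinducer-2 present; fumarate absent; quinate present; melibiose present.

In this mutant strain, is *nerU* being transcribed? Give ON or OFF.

Melibiose is present, so TorH is active.
BexT is non-functional in this strain, so it has no effect.
With repressor TorH bound, *qilP* is not transcribed.
So QilP is not produced.
IrpL is produced constitutively and is active.
Autoinducer-2 is present, so PurD is active.
With repressor PurD bound, *bexW* is not transcribed.
So BexW is not produced.
No repressor is bound and IrpL is active, so *nerU* is transcribed.

ON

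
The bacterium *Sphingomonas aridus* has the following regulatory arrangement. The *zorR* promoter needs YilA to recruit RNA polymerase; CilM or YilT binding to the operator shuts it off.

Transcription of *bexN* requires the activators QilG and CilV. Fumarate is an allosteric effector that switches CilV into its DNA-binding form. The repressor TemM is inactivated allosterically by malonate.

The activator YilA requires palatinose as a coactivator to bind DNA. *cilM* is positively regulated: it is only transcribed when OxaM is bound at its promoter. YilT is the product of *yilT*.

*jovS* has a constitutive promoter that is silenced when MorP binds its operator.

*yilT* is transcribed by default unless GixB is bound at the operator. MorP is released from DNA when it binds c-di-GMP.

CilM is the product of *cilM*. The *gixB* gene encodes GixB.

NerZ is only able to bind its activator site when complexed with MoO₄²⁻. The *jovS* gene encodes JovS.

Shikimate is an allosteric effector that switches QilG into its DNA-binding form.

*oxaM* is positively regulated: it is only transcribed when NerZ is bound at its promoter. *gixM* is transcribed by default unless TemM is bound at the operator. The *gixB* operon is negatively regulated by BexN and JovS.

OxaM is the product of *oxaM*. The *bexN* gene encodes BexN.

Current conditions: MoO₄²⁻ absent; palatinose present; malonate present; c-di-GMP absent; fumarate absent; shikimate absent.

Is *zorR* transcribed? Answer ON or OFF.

ON

Palatinose is present, so YilA is active.
MoO₄²⁻ is absent, so NerZ is inactive.
Required activator NerZ is absent, so *oxaM* is not transcribed.
So OxaM is not produced.
Required activator OxaM is absent, so *cilM* is not transcribed.
So CilM is not produced.
Shikimate is absent, so QilG is inactive.
Fumarate is absent, so CilV is inactive.
Required activator QilG is absent, so *bexN* is not transcribed.
So BexN is not produced.
c-di-GMP is absent, so MorP is active.
With repressor MorP bound, *jovS* is not transcribed.
So JovS is not produced.
With no repressor bound, *gixB* is transcribed.
So GixB is produced and active.
With repressor GixB bound, *yilT* is not transcribed.
So YilT is not produced.
No repressor is bound and YilA is active, so *zorR* is transcribed.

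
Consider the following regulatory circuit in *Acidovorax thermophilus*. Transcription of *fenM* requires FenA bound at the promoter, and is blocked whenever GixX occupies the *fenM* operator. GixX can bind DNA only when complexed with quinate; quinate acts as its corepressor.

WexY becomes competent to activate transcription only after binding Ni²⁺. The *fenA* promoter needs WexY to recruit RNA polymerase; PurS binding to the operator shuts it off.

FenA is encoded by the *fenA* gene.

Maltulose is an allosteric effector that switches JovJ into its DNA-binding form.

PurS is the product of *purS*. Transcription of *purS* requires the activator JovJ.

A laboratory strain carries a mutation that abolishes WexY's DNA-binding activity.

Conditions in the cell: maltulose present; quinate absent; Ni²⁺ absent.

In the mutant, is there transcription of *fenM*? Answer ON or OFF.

WexY is non-functional in this strain, so it has no effect.
Maltulose is present, so JovJ is active.
No repressor is bound and JovJ is active, so *purS* is transcribed.
So PurS is produced and active.
With repressor PurS bound, *fenA* is not transcribed.
So FenA is not produced.
Quinate is absent, so GixX is inactive.
Required activator FenA is absent, so *fenM* is not transcribed.

OFF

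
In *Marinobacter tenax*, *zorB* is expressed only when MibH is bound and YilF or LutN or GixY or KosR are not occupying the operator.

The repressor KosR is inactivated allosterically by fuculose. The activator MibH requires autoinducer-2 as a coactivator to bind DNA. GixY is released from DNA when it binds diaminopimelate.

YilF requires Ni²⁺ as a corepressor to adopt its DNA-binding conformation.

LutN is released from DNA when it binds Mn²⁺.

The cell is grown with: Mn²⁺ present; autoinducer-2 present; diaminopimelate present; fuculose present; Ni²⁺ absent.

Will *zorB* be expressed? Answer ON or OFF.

ON

Autoinducer-2 is present, so MibH is active.
Ni²⁺ is absent, so YilF is inactive.
Mn²⁺ is present, so LutN is inactive.
Diaminopimelate is present, so GixY is inactive.
Fuculose is present, so KosR is inactive.
No repressor is bound and MibH is active, so *zorB* is transcribed.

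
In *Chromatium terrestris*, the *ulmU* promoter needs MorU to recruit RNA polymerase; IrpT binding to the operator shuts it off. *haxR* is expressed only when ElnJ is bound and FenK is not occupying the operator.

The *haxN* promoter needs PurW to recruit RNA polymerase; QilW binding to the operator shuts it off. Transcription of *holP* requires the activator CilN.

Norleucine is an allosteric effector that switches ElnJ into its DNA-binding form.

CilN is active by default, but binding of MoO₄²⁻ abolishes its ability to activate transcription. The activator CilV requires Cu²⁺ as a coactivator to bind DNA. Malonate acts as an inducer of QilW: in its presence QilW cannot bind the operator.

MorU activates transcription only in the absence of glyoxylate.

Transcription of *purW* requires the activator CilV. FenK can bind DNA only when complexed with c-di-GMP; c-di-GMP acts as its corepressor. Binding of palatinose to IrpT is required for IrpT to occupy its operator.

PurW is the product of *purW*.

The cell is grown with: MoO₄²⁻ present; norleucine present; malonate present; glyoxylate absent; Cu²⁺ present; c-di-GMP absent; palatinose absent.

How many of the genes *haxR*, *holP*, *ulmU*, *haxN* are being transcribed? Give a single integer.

c-di-GMP is absent, so FenK is inactive.
Norleucine is present, so ElnJ is active.
No repressor is bound and ElnJ is active, so *haxR* is transcribed.
→ *haxR* is ON.
MoO₄²⁻ is present, so CilN is inactive.
Required activator CilN is absent, so *holP* is not transcribed.
→ *holP* is OFF.
Glyoxylate is absent, so MorU is active.
Palatinose is absent, so IrpT is inactive.
No repressor is bound and MorU is active, so *ulmU* is transcribed.
→ *ulmU* is ON.
Cu²⁺ is present, so CilV is active.
No repressor is bound and CilV is active, so *purW* is transcribed.
So PurW is produced and active.
Malonate is present, so QilW is inactive.
No repressor is bound and PurW is active, so *haxN* is transcribed.
→ *haxN* is ON.
3 of the 4 genes are transcribed.

3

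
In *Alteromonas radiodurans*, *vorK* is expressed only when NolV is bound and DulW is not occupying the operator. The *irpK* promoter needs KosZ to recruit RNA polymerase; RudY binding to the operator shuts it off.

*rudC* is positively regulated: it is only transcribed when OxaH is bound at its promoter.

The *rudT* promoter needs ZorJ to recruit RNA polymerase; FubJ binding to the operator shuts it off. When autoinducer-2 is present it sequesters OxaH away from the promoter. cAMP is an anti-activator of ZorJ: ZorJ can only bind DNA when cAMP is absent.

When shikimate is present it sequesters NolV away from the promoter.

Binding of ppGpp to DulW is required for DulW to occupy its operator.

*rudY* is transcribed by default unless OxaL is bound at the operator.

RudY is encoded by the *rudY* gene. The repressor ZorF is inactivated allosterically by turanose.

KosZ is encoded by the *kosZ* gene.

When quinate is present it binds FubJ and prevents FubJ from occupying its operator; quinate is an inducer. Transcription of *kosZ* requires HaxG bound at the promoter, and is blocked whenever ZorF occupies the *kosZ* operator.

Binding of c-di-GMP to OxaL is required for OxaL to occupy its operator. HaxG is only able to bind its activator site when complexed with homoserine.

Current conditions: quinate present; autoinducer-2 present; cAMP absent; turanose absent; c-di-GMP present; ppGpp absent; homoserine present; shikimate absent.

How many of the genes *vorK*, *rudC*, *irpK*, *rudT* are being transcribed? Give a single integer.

ppGpp is absent, so DulW is inactive.
Shikimate is absent, so NolV is active.
No repressor is bound and NolV is active, so *vorK* is transcribed.
→ *vorK* is ON.
Autoinducer-2 is present, so OxaH is inactive.
Required activator OxaH is absent, so *rudC* is not transcribed.
→ *rudC* is OFF.
c-di-GMP is present, so OxaL is active.
With repressor OxaL bound, *rudY* is not transcribed.
So RudY is not produced.
Turanose is absent, so ZorF is active.
Homoserine is present, so HaxG is active.
With repressor ZorF bound, *kosZ* is not transcribed.
So KosZ is not produced.
Required activator KosZ is absent, so *irpK* is not transcribed.
→ *irpK* is OFF.
cAMP is absent, so ZorJ is active.
Quinate is present, so FubJ is inactive.
No repressor is bound and ZorJ is active, so *rudT* is transcribed.
→ *rudT* is ON.
2 of the 4 genes are transcribed.

2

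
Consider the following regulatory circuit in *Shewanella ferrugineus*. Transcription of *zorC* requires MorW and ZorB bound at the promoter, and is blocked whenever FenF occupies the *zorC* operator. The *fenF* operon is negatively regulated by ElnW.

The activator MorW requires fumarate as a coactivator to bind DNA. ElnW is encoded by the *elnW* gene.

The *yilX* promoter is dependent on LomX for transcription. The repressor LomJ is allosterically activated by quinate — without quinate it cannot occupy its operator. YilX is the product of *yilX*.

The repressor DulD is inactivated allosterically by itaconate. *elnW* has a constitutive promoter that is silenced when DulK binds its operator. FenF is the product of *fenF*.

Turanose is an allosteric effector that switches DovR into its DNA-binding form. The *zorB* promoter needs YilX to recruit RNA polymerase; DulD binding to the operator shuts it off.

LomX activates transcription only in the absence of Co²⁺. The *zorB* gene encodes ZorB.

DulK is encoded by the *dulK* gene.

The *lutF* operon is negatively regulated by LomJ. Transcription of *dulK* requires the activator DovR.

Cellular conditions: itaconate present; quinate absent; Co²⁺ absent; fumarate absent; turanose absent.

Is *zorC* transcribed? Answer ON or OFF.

OFF

Turanose is absent, so DovR is inactive.
Required activator DovR is absent, so *dulK* is not transcribed.
So DulK is not produced.
With no repressor bound, *elnW* is transcribed.
So ElnW is produced and active.
With repressor ElnW bound, *fenF* is not transcribed.
So FenF is not produced.
Fumarate is absent, so MorW is inactive.
Itaconate is present, so DulD is inactive.
Co²⁺ is absent, so LomX is active.
No repressor is bound and LomX is active, so *yilX* is transcribed.
So YilX is produced and active.
No repressor is bound and YilX is active, so *zorB* is transcribed.
So ZorB is produced and active.
Required activator MorW is absent, so *zorC* is not transcribed.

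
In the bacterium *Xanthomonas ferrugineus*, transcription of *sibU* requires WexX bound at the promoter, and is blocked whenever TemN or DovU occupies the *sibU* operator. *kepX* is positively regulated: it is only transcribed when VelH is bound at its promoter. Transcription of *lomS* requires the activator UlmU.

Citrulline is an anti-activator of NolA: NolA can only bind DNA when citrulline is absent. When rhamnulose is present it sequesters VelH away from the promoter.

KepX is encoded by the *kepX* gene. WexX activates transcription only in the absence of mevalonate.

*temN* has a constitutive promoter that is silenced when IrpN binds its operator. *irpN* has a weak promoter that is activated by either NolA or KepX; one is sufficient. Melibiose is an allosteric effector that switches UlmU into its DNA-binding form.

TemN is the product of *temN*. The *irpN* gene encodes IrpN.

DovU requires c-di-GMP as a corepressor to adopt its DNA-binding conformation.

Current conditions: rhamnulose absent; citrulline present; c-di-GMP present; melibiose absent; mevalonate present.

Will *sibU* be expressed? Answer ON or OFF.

Citrulline is present, so NolA is inactive.
Rhamnulose is absent, so VelH is active.
No repressor is bound and VelH is active, so *kepX* is transcribed.
So KepX is produced and active.
Activator KepX is present, so *irpN* is transcribed.
So IrpN is produced and active.
With repressor IrpN bound, *temN* is not transcribed.
So TemN is not produced.
c-di-GMP is present, so DovU is active.
Mevalonate is present, so WexX is inactive.
With repressor DovU bound, *sibU* is not transcribed.

OFF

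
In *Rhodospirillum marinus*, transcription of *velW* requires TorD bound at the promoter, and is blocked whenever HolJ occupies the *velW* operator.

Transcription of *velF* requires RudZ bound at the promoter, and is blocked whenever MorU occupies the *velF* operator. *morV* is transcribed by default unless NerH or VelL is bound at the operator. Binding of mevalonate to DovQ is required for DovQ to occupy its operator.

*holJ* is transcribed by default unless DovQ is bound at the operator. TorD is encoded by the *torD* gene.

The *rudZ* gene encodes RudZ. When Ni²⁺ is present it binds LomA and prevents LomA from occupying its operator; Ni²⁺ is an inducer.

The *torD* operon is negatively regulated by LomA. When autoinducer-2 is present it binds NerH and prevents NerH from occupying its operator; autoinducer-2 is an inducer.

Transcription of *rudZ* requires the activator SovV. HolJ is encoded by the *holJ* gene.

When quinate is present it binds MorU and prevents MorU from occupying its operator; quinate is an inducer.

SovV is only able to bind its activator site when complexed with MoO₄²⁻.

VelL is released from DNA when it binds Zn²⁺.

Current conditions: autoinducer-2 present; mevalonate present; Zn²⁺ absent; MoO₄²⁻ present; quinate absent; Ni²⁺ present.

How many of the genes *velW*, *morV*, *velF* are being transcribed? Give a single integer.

1

Mevalonate is present, so DovQ is active.
With repressor DovQ bound, *holJ* is not transcribed.
So HolJ is not produced.
Ni²⁺ is present, so LomA is inactive.
With no repressor bound, *torD* is transcribed.
So TorD is produced and active.
No repressor is bound and TorD is active, so *velW* is transcribed.
→ *velW* is ON.
Autoinducer-2 is present, so NerH is inactive.
Zn²⁺ is absent, so VelL is active.
With repressor VelL bound, *morV* is not transcribed.
→ *morV* is OFF.
Quinate is absent, so MorU is active.
MoO₄²⁻ is present, so SovV is active.
No repressor is bound and SovV is active, so *rudZ* is transcribed.
So RudZ is produced and active.
With repressor MorU bound, *velF* is not transcribed.
→ *velF* is OFF.
1 of the 3 genes is transcribed.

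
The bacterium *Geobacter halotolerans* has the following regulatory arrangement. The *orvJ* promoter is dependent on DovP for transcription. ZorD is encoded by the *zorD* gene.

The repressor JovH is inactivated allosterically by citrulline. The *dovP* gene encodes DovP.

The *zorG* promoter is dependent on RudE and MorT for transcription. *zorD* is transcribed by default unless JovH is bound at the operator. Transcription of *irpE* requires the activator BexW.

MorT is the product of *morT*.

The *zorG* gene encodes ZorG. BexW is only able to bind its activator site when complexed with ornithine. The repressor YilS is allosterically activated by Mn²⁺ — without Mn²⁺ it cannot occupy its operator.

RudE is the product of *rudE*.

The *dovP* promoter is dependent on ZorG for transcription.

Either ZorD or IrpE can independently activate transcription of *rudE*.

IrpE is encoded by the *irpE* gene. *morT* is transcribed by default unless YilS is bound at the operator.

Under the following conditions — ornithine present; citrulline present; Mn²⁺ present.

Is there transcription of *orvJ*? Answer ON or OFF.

Citrulline is present, so JovH is inactive.
With no repressor bound, *zorD* is transcribed.
So ZorD is produced and active.
Ornithine is present, so BexW is active.
No repressor is bound and BexW is active, so *irpE* is transcribed.
So IrpE is produced and active.
Activator ZorD is present, so *rudE* is transcribed.
So RudE is produced and active.
Mn²⁺ is present, so YilS is active.
With repressor YilS bound, *morT* is not transcribed.
So MorT is not produced.
Required activator MorT is absent, so *zorG* is not transcribed.
So ZorG is not produced.
Required activator ZorG is absent, so *dovP* is not transcribed.
So DovP is not produced.
Required activator DovP is absent, so *orvJ* is not transcribed.

OFF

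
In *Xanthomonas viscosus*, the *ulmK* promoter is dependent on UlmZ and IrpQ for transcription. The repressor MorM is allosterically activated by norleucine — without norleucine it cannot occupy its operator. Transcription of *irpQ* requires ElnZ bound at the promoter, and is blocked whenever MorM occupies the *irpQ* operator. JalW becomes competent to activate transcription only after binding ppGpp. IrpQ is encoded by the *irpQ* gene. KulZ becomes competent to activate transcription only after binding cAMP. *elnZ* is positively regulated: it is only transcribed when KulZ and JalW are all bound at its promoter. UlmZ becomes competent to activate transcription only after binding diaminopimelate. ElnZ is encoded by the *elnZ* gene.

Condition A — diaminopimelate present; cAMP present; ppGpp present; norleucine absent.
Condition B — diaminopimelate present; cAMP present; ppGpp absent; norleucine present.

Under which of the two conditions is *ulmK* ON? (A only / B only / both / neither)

Condition A:
Diaminopimelate is present, so UlmZ is active.
cAMP is present, so KulZ is active.
ppGpp is present, so JalW is active.
No repressor is bound and KulZ and JalW are active, so *elnZ* is transcribed.
So ElnZ is produced and active.
Norleucine is absent, so MorM is inactive.
No repressor is bound and ElnZ is active, so *irpQ* is transcribed.
So IrpQ is produced and active.
No repressor is bound and UlmZ and IrpQ are active, so *ulmK* is transcribed.
→ *ulmK* is ON in A.
Condition B:
Diaminopimelate is present, so UlmZ is active.
cAMP is present, so KulZ is active.
ppGpp is absent, so JalW is inactive.
Required activator JalW is absent, so *elnZ* is not transcribed.
So ElnZ is not produced.
Norleucine is present, so MorM is active.
With repressor MorM bound, *irpQ* is not transcribed.
So IrpQ is not produced.
Required activator IrpQ is absent, so *ulmK* is not transcribed.
→ *ulmK* is OFF in B.

A only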